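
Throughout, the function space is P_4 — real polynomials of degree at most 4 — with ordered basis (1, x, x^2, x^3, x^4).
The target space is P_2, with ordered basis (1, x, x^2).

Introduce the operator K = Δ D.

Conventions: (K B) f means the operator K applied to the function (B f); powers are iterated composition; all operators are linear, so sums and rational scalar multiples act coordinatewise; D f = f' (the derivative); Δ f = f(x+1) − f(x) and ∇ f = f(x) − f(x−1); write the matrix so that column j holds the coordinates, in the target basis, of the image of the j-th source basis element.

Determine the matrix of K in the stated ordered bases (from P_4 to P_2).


image of 1: 0
image of x: 0
image of x^2: 2
image of x^3: 6x + 3
image of x^4: 12x^2 + 12x + 4
each image's coordinates form column j of the matrix

the matrix is [[0, 0, 2, 3, 4]; [0, 0, 0, 6, 12]; [0, 0, 0, 0, 12]] (rows listed top to bottom)


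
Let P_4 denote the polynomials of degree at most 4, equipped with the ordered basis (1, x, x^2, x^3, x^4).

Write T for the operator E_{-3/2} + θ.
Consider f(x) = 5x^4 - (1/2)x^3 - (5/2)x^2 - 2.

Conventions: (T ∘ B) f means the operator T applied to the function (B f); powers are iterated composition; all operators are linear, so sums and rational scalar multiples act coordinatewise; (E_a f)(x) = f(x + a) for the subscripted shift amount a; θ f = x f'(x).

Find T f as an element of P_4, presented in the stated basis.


E_{-3/2} f = 5x^4 - (61/2)x^3 + (269/4)x^2 - (507/8)x + 155/8
θ f = 20x^4 - (3/2)x^3 - 5x^2
(E_{-3/2} + θ) f = 25x^4 - 32x^3 + (249/4)x^2 - (507/8)x + 155/8

the image equals g(x) = 25x^4 - 32x^3 + (249/4)x^2 - (507/8)x + 155/8


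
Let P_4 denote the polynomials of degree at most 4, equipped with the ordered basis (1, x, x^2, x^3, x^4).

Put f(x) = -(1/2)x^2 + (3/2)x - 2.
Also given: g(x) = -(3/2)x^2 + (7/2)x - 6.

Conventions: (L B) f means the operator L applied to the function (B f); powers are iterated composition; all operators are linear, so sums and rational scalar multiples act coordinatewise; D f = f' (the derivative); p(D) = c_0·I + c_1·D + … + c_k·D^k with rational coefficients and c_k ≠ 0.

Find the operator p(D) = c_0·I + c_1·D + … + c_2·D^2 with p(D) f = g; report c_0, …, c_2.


D^0 f = -(1/2)x^2 + (3/2)x - 2
D^1 f = -x + 3/2
D^2 f = -1
matching coefficients of g against c_0 f + c_1 Df + … from the top degree down determines the c_i
solution: c_0 = 3, c_1 = 1, c_2 = 3/2

c_0 = 3, c_1 = 1, c_2 = 3/2


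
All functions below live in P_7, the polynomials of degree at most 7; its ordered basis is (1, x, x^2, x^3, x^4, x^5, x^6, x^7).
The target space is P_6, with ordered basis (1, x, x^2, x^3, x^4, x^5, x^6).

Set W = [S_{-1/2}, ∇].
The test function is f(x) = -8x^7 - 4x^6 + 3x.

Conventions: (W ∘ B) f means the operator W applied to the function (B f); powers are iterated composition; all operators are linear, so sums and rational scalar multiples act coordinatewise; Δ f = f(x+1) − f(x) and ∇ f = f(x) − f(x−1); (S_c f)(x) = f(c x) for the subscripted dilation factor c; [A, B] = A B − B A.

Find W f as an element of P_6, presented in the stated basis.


∇ f = -56x^6 + 144x^5 - 220x^4 + 200x^3 - 108x^2 + 32x - 1
S_{-1/2} ∇ f = -(7/8)x^6 - (9/2)x^5 - (55/4)x^4 - 25x^3 - 27x^2 - 16x - 1
S_{-1/2} f = (1/16)x^7 - (1/16)x^6 - (3/2)x
∇ S_{-1/2} f = (7/16)x^6 - (27/16)x^5 + (25/8)x^4 - (55/16)x^3 + (9/4)x^2 - (13/16)x - 11/8
[S_{-1/2}, ∇] f = -(21/16)x^6 - (45/16)x^5 - (135/8)x^4 - (345/16)x^3 - (117/4)x^2 - (243/16)x + 3/8

the image equals g(x) = -(21/16)x^6 - (45/16)x^5 - (135/8)x^4 - (345/16)x^3 - (117/4)x^2 - (243/16)x + 3/8


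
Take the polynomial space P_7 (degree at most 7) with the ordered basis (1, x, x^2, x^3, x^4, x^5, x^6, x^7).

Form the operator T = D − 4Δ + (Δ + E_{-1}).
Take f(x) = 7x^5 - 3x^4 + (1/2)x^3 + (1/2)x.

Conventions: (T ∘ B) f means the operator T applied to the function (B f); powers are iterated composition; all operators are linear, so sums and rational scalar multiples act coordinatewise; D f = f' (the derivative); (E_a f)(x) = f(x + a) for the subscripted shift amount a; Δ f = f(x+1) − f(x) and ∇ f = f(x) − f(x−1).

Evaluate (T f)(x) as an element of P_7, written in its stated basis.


D f = 35x^4 - 12x^3 + (3/2)x^2 + 1/2
Δ f = 35x^4 + 58x^3 + (107/2)x^2 + (49/2)x + 5
(-4Δ) f = -140x^4 - 232x^3 - 214x^2 - 98x - 20
Δ f = 35x^4 + 58x^3 + (107/2)x^2 + (49/2)x + 5
E_{-1} f = 7x^5 - 38x^4 + (165/2)x^3 - (179/2)x^2 + 49x - 11
(Δ + E_{-1}) f = 7x^5 - 3x^4 + (281/2)x^3 - 36x^2 + (147/2)x - 6
(D − 4Δ + (Δ + E_{-1})) f = 7x^5 - 108x^4 - (207/2)x^3 - (497/2)x^2 - (49/2)x - 51/2

the result is g(x) = 7x^5 - 108x^4 - (207/2)x^3 - (497/2)x^2 - (49/2)x - 51/2


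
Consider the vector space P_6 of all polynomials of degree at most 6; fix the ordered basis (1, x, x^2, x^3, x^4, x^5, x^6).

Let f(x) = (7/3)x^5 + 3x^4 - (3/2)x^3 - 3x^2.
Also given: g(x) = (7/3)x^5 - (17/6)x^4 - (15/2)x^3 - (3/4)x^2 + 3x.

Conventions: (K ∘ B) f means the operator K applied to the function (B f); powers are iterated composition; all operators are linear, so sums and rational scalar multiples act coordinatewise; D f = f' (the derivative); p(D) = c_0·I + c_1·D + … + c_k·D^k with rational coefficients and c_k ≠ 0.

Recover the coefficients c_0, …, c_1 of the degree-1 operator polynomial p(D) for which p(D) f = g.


c_0 = 1, c_1 = -1/2

D^0 f = (7/3)x^5 + 3x^4 - (3/2)x^3 - 3x^2
D^1 f = (35/3)x^4 + 12x^3 - (9/2)x^2 - 6x
matching coefficients of g against c_0 f + c_1 Df + … from the top degree down determines the c_i
solution: c_0 = 1, c_1 = -1/2


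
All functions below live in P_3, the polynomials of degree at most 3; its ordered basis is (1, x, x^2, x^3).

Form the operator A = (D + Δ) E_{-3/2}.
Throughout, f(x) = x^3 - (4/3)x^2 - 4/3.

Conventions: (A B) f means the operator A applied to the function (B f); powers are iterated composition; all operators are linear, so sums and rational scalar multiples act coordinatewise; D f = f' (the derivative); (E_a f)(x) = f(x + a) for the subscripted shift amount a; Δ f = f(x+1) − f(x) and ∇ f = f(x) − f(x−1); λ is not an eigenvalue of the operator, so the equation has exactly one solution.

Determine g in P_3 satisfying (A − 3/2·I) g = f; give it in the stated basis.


write g with unknown coordinates in the stated basis and equate coefficients in (A − 3/2·I) g = f
solving from the highest basis element down gives g = -(2/3)x^3 - (16/9)x^2 + (52/27)x + 400/81
check: A g = -4x^2 + (26/9)x + 164/27
so A g − 3/2·g = x^3 - (4/3)x^2 - 4/3 = f ✓

the result is g(x) = -(2/3)x^3 - (16/9)x^2 + (52/27)x + 400/81


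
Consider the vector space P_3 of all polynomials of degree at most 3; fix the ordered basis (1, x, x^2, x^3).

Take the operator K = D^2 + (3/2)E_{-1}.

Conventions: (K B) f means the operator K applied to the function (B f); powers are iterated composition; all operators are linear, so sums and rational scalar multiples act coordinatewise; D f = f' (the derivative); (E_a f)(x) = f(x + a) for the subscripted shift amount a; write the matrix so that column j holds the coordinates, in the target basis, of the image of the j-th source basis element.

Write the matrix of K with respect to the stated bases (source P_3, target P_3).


the matrix is [[3/2, -3/2, 7/2, -3/2]; [0, 3/2, -3, 21/2]; [0, 0, 3/2, -9/2]; [0, 0, 0, 3/2]] (rows listed top to bottom)

image of 1: 3/2
image of x: (3/2)x - 3/2
image of x^2: (3/2)x^2 - 3x + 7/2
image of x^3: (3/2)x^3 - (9/2)x^2 + (21/2)x - 3/2
each image's coordinates form column j of the matrix


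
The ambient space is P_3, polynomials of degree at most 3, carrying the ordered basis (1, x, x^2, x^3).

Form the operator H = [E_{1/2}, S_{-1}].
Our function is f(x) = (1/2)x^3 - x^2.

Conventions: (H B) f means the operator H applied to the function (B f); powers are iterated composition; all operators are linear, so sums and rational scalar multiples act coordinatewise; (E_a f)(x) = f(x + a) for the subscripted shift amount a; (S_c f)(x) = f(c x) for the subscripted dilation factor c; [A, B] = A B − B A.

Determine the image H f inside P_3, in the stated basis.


the result is g(x) = -(3/2)x^2 - 2x - 1/8

S_{-1} f = -(1/2)x^3 - x^2
E_{1/2} S_{-1} f = -(1/2)x^3 - (7/4)x^2 - (11/8)x - 5/16
E_{1/2} f = (1/2)x^3 - (1/4)x^2 - (5/8)x - 3/16
S_{-1} E_{1/2} f = -(1/2)x^3 - (1/4)x^2 + (5/8)x - 3/16
[E_{1/2}, S_{-1}] f = -(3/2)x^2 - 2x - 1/8


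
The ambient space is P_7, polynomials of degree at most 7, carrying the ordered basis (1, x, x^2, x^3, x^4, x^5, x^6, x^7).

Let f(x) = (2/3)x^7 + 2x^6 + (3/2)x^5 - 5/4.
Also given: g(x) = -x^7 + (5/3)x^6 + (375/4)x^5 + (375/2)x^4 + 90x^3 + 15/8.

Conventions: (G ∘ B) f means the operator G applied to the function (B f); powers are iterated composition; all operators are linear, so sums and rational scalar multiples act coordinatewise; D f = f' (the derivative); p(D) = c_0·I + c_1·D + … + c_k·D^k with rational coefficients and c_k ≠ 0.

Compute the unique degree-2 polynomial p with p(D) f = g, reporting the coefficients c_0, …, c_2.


p(D) = -(3/2)·I + D + 3·D^2, i.e. c_0 = -3/2, c_1 = 1, c_2 = 3

D^0 f = (2/3)x^7 + 2x^6 + (3/2)x^5 - 5/4
D^1 f = (14/3)x^6 + 12x^5 + (15/2)x^4
D^2 f = 28x^5 + 60x^4 + 30x^3
matching coefficients of g against c_0 f + c_1 Df + … from the top degree down determines the c_i
solution: c_0 = -3/2, c_1 = 1, c_2 = 3


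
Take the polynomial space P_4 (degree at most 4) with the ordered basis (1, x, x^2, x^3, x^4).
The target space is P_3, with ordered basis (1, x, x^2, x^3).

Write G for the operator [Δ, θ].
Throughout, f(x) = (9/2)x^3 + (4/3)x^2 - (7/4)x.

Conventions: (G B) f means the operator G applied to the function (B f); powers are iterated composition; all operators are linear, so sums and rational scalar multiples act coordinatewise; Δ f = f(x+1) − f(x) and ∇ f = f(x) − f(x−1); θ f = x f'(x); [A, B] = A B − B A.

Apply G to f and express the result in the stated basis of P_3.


the result is g(x) = (27/2)x^2 + (89/3)x + 173/12

θ f = (27/2)x^3 + (8/3)x^2 - (7/4)x
Δ θ f = (81/2)x^2 + (275/6)x + 173/12
Δ f = (27/2)x^2 + (97/6)x + 49/12
θ Δ f = 27x^2 + (97/6)x
[Δ, θ] f = (27/2)x^2 + (89/3)x + 173/12


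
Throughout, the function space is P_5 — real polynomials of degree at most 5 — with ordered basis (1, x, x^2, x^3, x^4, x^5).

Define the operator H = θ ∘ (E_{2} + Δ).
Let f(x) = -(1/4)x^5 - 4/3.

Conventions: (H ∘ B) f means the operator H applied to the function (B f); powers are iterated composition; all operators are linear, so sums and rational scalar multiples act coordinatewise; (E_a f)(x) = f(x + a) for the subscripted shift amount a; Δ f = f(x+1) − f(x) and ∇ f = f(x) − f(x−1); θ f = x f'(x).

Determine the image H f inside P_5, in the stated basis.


the result is g(x) = -(5/4)x^5 - 15x^4 - (75/2)x^3 - 45x^2 - (85/4)x

E_{2} f = -(1/4)x^5 - (5/2)x^4 - 10x^3 - 20x^2 - 20x - 28/3
Δ f = -(5/4)x^4 - (5/2)x^3 - (5/2)x^2 - (5/4)x - 1/4
(E_{2} + Δ) f = -(1/4)x^5 - (15/4)x^4 - (25/2)x^3 - (45/2)x^2 - (85/4)x - 115/12
θ (E_{2} + Δ) f = -(5/4)x^5 - 15x^4 - (75/2)x^3 - 45x^2 - (85/4)x


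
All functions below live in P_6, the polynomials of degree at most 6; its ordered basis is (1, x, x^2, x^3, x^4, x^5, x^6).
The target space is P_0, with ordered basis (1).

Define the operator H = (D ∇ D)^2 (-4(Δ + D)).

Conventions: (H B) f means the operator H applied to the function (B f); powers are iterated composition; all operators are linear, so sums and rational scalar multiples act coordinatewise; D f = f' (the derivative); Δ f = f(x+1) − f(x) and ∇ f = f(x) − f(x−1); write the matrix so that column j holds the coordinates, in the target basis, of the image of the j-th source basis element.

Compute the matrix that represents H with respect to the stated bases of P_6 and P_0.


image of 1: 0
image of x: 0
image of x^2: 0
image of x^3: 0
image of x^4: 0
image of x^5: 0
image of x^6: 0
each image's coordinates form column j of the matrix

the matrix is [[0, 0, 0, 0, 0, 0, 0]] (rows listed top to bottom)


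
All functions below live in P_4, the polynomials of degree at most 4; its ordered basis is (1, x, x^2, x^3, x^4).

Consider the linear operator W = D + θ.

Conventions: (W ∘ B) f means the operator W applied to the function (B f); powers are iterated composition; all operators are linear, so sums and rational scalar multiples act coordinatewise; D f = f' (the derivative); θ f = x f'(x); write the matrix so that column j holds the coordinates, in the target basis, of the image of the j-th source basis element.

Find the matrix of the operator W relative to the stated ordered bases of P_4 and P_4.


image of 1: 0
image of x: x + 1
image of x^2: 2x^2 + 2x
image of x^3: 3x^3 + 3x^2
image of x^4: 4x^4 + 4x^3
each image's coordinates form column j of the matrix

the matrix is [[0, 1, 0, 0, 0]; [0, 1, 2, 0, 0]; [0, 0, 2, 3, 0]; [0, 0, 0, 3, 4]; [0, 0, 0, 0, 4]] (rows listed top to bottom)


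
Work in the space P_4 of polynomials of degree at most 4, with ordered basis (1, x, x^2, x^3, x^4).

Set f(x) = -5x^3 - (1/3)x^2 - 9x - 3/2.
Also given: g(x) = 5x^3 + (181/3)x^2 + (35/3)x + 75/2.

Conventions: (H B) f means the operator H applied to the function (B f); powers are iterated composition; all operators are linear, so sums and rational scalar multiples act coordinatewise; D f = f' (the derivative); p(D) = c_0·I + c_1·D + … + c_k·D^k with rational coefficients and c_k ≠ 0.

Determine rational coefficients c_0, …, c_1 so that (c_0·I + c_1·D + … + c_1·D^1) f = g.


D^0 f = -5x^3 - (1/3)x^2 - 9x - 3/2
D^1 f = -15x^2 - (2/3)x - 9
matching coefficients of g against c_0 f + c_1 Df + … from the top degree down determines the c_i
solution: c_0 = -1, c_1 = -4

c_0 = -1, c_1 = -4


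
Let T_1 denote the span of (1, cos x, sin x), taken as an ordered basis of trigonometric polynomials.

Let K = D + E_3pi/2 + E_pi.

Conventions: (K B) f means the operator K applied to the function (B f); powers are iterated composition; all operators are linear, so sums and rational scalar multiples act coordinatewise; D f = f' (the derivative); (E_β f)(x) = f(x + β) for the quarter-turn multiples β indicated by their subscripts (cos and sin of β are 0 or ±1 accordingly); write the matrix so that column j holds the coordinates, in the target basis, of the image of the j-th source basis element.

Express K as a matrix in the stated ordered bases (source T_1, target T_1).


image of 1: 2
image of cos x: -cos x
image of sin x: -sin x
each image's coordinates form column j of the matrix

the matrix is [[2, 0, 0]; [0, -1, 0]; [0, 0, -1]] (rows listed top to bottom)


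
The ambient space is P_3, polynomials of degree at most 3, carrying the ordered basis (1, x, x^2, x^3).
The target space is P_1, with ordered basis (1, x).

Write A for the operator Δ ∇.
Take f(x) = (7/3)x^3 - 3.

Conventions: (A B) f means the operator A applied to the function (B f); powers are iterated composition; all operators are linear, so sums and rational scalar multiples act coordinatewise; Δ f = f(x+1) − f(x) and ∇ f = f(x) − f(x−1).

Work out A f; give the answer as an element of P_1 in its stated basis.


the image equals g(x) = 14x

∇ f = 7x^2 - 7x + 7/3
Δ ∇ f = 14x


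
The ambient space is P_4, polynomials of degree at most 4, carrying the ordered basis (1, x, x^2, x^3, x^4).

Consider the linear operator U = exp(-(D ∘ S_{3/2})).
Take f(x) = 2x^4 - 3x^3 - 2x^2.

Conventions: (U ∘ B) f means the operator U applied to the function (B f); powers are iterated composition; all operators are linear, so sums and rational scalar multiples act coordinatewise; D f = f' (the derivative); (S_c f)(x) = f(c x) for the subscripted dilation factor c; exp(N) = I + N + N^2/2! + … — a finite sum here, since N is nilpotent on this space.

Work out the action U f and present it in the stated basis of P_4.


the result is g(x) = 2x^4 - (87/2)x^3 + (7469/32)x^2 - (23481/64)x + 73089/512

order-1 term: -(81/2)x^3 + (243/8)x^2 + 9x
order-2 term: (6561/32)x^2 - (2187/32)x - 27/4
order-3 term: -(19683/64)x + 2187/64
order-4 term: 59049/512
the series for exp(-(D ∘ S_{3/2})) f terminates at order 4
exp(-(D ∘ S_{3/2})) f = 2x^4 - (87/2)x^3 + (7469/32)x^2 - (23481/64)x + 73089/512


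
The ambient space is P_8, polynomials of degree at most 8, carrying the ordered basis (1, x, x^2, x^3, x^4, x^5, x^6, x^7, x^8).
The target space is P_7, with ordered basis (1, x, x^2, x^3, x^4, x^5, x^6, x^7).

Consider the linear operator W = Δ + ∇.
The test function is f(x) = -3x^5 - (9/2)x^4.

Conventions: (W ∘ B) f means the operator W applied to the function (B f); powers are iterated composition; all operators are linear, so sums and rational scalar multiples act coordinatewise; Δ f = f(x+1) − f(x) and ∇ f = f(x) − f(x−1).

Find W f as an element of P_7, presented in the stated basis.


Δ f = -15x^4 - 48x^3 - 57x^2 - 33x - 15/2
∇ f = -15x^4 + 12x^3 - 3x^2 - 3x + 3/2
(Δ + ∇) f = -30x^4 - 36x^3 - 60x^2 - 36x - 6

g(x) = -30x^4 - 36x^3 - 60x^2 - 36x - 6


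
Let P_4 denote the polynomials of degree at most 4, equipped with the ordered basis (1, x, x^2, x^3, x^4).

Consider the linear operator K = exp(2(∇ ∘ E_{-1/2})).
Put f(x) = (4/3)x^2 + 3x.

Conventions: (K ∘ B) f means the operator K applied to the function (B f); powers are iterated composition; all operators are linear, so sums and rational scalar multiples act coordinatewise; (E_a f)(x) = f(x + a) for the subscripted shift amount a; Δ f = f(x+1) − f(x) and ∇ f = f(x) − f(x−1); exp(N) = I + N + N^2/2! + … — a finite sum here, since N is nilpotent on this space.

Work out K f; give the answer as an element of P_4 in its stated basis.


order-1 term: (16/3)x + 2/3
order-2 term: 16/3
the series for exp(2(∇ ∘ E_{-1/2})) f terminates at order 2
exp(2(∇ ∘ E_{-1/2})) f = (4/3)x^2 + (25/3)x + 6

the image equals g(x) = (4/3)x^2 + (25/3)x + 6


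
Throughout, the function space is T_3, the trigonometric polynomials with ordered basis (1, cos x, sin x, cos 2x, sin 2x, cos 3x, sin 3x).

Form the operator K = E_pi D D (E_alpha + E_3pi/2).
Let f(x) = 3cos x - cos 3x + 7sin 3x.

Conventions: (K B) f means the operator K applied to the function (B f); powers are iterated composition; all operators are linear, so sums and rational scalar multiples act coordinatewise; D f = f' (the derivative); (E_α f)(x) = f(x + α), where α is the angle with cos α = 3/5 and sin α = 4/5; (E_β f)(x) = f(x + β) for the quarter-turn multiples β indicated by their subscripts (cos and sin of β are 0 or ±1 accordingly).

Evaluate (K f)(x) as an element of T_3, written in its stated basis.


E_alpha f = (9/5)cos x - (12/5)sin x + (17/5)cos 3x - (31/5)sin 3x
E_3pi/2 f = 3sin x + 7cos 3x + sin 3x
(E_alpha + E_3pi/2) f = (9/5)cos x + (3/5)sin x + (52/5)cos 3x - (26/5)sin 3x
D (E_alpha + E_3pi/2) f = (3/5)cos x - (9/5)sin x - (78/5)cos 3x - (156/5)sin 3x
D D (E_alpha + E_3pi/2) f = -(9/5)cos x - (3/5)sin x - (468/5)cos 3x + (234/5)sin 3x
E_pi D D (E_alpha + E_3pi/2) f = (9/5)cos x + (3/5)sin x + (468/5)cos 3x - (234/5)sin 3x

the image equals g(x) = (9/5)cos x + (3/5)sin x + (468/5)cos 3x - (234/5)sin 3x


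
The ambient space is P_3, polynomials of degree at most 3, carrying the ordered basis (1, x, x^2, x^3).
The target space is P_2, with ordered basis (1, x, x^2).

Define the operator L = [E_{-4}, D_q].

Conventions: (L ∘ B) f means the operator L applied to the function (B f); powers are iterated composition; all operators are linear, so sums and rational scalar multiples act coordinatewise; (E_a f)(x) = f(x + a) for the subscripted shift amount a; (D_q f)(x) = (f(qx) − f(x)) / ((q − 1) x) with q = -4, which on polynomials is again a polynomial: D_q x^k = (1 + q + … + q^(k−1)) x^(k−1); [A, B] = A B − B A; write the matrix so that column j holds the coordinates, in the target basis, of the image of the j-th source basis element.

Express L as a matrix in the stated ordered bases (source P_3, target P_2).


the matrix is [[0, 0, 20, 160]; [0, 0, 0, -140]; [0, 0, 0, 0]] (rows listed top to bottom)

image of 1: 0
image of x: 0
image of x^2: 20
image of x^3: -140x + 160
each image's coordinates form column j of the matrix


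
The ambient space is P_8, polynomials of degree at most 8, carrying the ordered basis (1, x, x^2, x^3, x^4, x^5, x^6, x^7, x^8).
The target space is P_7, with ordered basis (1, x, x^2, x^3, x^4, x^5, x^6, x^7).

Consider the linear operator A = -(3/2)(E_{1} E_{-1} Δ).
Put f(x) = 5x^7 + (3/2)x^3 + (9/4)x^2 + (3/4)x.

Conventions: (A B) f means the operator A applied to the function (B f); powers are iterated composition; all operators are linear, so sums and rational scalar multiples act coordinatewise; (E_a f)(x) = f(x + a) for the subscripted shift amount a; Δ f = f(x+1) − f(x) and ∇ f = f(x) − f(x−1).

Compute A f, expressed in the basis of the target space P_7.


the result is g(x) = -(105/2)x^6 - (315/2)x^5 - (525/2)x^4 - (525/2)x^3 - (657/4)x^2 - 66x - 57/4

Δ f = 35x^6 + 105x^5 + 175x^4 + 175x^3 + (219/2)x^2 + 44x + 19/2
E_{-1} Δ f = 35x^6 - 105x^5 + 175x^4 - 175x^3 + (219/2)x^2 - 35x + 5
E_{1} E_{-1} Δ f = 35x^6 + 105x^5 + 175x^4 + 175x^3 + (219/2)x^2 + 44x + 19/2
(-(3/2)(E_{1} E_{-1} Δ)) f = -(105/2)x^6 - (315/2)x^5 - (525/2)x^4 - (525/2)x^3 - (657/4)x^2 - 66x - 57/4


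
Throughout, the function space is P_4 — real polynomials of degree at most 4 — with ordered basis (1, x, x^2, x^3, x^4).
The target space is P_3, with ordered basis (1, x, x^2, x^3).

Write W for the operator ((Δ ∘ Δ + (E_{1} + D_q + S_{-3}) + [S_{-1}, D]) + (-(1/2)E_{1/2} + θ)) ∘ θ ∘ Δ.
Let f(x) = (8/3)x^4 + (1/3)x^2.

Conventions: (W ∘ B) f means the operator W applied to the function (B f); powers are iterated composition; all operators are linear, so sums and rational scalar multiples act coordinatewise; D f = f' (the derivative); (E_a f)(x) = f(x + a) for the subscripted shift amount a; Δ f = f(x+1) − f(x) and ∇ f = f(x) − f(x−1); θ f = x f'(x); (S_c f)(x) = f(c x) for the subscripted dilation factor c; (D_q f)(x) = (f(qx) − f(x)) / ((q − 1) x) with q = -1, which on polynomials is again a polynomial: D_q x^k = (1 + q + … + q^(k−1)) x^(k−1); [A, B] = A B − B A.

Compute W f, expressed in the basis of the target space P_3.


Δ f = (32/3)x^3 + 16x^2 + (34/3)x + 3
θ Δ f = 32x^3 + 32x^2 + (34/3)x
Δ (θ ∘ Δ) f = 96x^2 + 160x + 226/3
Δ Δ (θ ∘ Δ) f = 192x + 256
E_{1} (θ ∘ Δ) f = 32x^3 + 128x^2 + (514/3)x + 226/3
D_q (θ ∘ Δ) f = 32x^2 + 34/3
S_{-3} (θ ∘ Δ) f = -864x^3 + 288x^2 - 34x
(E_{1} + D_q + S_{-3}) (θ ∘ Δ) f = -832x^3 + 448x^2 + (412/3)x + 260/3
D (θ ∘ Δ) f = 96x^2 + 64x + 34/3
S_{-1} D (θ ∘ Δ) f = 96x^2 - 64x + 34/3
S_{-1} (θ ∘ Δ) f = -32x^3 + 32x^2 - (34/3)x
D S_{-1} (θ ∘ Δ) f = -96x^2 + 64x - 34/3
[S_{-1}, D] (θ ∘ Δ) f = 192x^2 - 128x + 68/3
(Δ ∘ Δ + (E_{1} + D_q + S_{-3}) + [S_{-1}, D]) (θ ∘ Δ) f = -832x^3 + 640x^2 + (604/3)x + 1096/3
E_{1/2} (θ ∘ Δ) f = 32x^3 + 80x^2 + (202/3)x + 53/3
(-(1/2)E_{1/2}) (θ ∘ Δ) f = -16x^3 - 40x^2 - (101/3)x - 53/6
θ (θ ∘ Δ) f = 96x^3 + 64x^2 + (34/3)x
(-(1/2)E_{1/2} + θ) (θ ∘ Δ) f = 80x^3 + 24x^2 - (67/3)x - 53/6
((Δ ∘ Δ + (E_{1} + D_q + S_{-3}) + [S_{-1}, D]) + (-(1/2)E_{1/2} + θ)) (θ ∘ Δ) f = -752x^3 + 664x^2 + 179x + 713/2

the result is g(x) = -752x^3 + 664x^2 + 179x + 713/2


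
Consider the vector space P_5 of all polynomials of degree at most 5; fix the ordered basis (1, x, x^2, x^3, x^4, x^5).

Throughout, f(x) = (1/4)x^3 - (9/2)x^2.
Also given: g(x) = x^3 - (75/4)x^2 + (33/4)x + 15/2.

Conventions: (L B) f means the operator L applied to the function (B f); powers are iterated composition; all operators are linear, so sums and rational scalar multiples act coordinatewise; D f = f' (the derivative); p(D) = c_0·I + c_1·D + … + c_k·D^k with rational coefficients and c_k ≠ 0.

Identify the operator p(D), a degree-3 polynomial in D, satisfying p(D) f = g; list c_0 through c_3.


p(D) = 4·I − D − (1/2)·D^2 + 2·D^3, i.e. c_0 = 4, c_1 = -1, c_2 = -1/2, c_3 = 2

D^0 f = (1/4)x^3 - (9/2)x^2
D^1 f = (3/4)x^2 - 9x
D^2 f = (3/2)x - 9
D^3 f = 3/2
matching coefficients of g against c_0 f + c_1 Df + … from the top degree down determines the c_i
solution: c_0 = 4, c_1 = -1, c_2 = -1/2, c_3 = 2


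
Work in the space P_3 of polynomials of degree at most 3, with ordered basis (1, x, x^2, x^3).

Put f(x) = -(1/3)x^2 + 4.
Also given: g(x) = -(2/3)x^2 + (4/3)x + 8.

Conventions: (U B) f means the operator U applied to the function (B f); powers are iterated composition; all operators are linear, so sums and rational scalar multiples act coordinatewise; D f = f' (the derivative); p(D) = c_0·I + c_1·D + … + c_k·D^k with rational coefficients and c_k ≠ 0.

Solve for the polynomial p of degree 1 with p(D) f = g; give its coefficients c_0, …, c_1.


p(D) = 2·I − 2·D, i.e. c_0 = 2, c_1 = -2

D^0 f = -(1/3)x^2 + 4
D^1 f = -(2/3)x
matching coefficients of g against c_0 f + c_1 Df + … from the top degree down determines the c_i
solution: c_0 = 2, c_1 = -2


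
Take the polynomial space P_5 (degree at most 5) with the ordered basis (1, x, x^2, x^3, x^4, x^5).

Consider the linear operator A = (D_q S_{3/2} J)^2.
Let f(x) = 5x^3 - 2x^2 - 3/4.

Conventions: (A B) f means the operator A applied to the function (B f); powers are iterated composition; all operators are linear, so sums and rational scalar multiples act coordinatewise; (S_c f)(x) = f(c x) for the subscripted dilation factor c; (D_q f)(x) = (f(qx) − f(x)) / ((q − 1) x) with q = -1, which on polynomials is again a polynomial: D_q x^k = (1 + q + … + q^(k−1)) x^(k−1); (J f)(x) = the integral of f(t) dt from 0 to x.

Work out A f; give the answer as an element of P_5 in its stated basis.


the result is g(x) = -(81/32)x^2 - 27/16

J f = (5/4)x^4 - (2/3)x^3 - (3/4)x
S_{3/2} J f = (405/64)x^4 - (9/4)x^3 - (9/8)x
D_q (S_{3/2} J) f = -(9/4)x^2 - 9/8
J (D_q S_{3/2} J) f = -(3/4)x^3 - (9/8)x
S_{3/2} J (D_q S_{3/2} J) f = -(81/32)x^3 - (27/16)x
D_q (S_{3/2} J) (D_q S_{3/2} J) f = -(81/32)x^2 - 27/16


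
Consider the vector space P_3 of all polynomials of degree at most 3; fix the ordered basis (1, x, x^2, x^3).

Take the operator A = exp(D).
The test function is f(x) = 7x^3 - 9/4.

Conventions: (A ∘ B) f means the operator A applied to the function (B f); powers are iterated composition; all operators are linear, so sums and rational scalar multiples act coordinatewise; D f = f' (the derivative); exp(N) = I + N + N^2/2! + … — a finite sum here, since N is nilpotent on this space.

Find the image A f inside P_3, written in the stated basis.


order-1 term: 21x^2
order-2 term: 21x
order-3 term: 7
the series for exp(D) f terminates at order 3
exp(D) f = 7x^3 + 21x^2 + 21x + 19/4

the image equals g(x) = 7x^3 + 21x^2 + 21x + 19/4


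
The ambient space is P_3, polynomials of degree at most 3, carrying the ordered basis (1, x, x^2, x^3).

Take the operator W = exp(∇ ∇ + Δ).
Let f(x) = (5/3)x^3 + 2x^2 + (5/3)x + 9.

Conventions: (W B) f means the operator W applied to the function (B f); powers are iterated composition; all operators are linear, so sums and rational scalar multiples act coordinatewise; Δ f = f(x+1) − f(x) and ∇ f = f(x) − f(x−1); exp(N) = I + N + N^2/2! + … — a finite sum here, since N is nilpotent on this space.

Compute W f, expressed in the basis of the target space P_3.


order-1 term: 5x^2 + 19x - 2/3
order-2 term: 5x + 17
order-3 term: 5/3
the series for exp(∇ ∇ + Δ) f terminates at order 3
exp(∇ ∇ + Δ) f = (5/3)x^3 + 7x^2 + (77/3)x + 27

the image equals g(x) = (5/3)x^3 + 7x^2 + (77/3)x + 27


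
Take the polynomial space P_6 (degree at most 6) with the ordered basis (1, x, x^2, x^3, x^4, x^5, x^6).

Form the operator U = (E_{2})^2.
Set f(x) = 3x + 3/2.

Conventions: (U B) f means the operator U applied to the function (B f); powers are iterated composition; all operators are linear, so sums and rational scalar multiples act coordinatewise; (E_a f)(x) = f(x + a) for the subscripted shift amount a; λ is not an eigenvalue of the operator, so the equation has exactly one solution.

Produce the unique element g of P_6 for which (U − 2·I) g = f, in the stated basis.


write g with unknown coordinates in the stated basis and equate coefficients in (U − 2·I) g = f
solving from the highest basis element down gives g = -3x - 27/2
check: U g = -3x - 51/2
so U g − 2·g = 3x + 3/2 = f ✓

g(x) = -3x - 27/2


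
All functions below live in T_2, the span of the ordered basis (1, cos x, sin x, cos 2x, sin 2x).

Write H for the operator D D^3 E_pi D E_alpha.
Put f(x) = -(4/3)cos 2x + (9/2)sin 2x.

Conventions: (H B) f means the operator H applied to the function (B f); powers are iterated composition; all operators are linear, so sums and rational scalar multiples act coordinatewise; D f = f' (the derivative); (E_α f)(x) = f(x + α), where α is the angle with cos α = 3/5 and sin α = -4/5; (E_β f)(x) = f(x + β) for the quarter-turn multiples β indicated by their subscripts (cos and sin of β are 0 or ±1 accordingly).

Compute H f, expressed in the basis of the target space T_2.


the result is g(x) = -(2032/25)cos 2x + (9472/75)sin 2x

E_alpha f = -(296/75)cos 2x - (127/50)sin 2x
D E_alpha f = -(127/25)cos 2x + (592/75)sin 2x
E_pi D E_alpha f = -(127/25)cos 2x + (592/75)sin 2x
D (E_pi D E_alpha) f = (1184/75)cos 2x + (254/25)sin 2x
D D (E_pi D E_alpha) f = (508/25)cos 2x - (2368/75)sin 2x
D D D (E_pi D E_alpha) f = -(4736/75)cos 2x - (1016/25)sin 2x
D D^3 (E_pi D E_alpha) f = -(2032/25)cos 2x + (9472/75)sin 2x


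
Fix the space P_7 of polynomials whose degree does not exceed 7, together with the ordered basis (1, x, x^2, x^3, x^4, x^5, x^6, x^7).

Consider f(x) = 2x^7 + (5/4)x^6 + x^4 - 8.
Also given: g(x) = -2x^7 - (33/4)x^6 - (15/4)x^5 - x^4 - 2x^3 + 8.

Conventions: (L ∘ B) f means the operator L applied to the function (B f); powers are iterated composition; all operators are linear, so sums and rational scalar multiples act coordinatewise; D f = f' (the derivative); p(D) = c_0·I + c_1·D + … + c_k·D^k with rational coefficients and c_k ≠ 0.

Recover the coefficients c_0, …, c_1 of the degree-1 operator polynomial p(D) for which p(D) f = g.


p(D) = -I − (1/2)·D, i.e. c_0 = -1, c_1 = -1/2

D^0 f = 2x^7 + (5/4)x^6 + x^4 - 8
D^1 f = 14x^6 + (15/2)x^5 + 4x^3
matching coefficients of g against c_0 f + c_1 Df + … from the top degree down determines the c_i
solution: c_0 = -1, c_1 = -1/2


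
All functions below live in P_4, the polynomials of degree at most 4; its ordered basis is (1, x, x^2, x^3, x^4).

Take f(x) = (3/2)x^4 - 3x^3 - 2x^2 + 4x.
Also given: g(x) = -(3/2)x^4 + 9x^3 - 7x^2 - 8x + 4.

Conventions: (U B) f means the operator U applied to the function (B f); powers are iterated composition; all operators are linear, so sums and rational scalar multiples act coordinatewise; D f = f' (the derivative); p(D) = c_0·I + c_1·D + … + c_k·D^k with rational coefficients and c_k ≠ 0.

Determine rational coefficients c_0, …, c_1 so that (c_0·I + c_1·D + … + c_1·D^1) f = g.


D^0 f = (3/2)x^4 - 3x^3 - 2x^2 + 4x
D^1 f = 6x^3 - 9x^2 - 4x + 4
matching coefficients of g against c_0 f + c_1 Df + … from the top degree down determines the c_i
solution: c_0 = -1, c_1 = 1

c_0 = -1, c_1 = 1


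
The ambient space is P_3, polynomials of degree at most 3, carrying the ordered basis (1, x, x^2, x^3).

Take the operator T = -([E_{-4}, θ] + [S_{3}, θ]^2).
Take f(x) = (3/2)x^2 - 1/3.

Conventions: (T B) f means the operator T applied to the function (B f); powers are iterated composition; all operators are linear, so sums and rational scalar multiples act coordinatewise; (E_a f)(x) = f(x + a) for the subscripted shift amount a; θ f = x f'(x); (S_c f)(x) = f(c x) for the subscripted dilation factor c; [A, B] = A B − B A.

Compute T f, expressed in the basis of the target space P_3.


the result is g(x) = 12x - 48

θ f = 3x^2
E_{-4} θ f = 3x^2 - 24x + 48
E_{-4} f = (3/2)x^2 - 12x + 71/3
θ E_{-4} f = 3x^2 - 12x
[E_{-4}, θ] f = -12x + 48
θ f = 3x^2
S_{3} θ f = 27x^2
S_{3} f = (27/2)x^2 - 1/3
θ S_{3} f = 27x^2
[S_{3}, θ] f = 0
θ [S_{3}, θ] f = 0
S_{3} θ [S_{3}, θ] f = 0
S_{3} [S_{3}, θ] f = 0
θ S_{3} [S_{3}, θ] f = 0
[S_{3}, θ] [S_{3}, θ] f = 0
([E_{-4}, θ] + [S_{3}, θ]^2) f = -12x + 48
(-([E_{-4}, θ] + [S_{3}, θ]^2)) f = 12x - 48


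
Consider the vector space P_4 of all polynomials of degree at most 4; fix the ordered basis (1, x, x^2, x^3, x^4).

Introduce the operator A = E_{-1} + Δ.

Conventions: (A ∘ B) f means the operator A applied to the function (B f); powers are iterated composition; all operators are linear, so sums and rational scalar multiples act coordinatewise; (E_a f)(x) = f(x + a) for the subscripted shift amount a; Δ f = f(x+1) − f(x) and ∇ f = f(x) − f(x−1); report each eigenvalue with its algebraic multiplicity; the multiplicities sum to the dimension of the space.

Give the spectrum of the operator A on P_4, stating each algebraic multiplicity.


λ = 1 (multiplicity 5)

image of 1: 1
image of x: x
image of x^2: x^2 + 2
image of x^3: x^3 + 6x
image of x^4: x^4 + 12x^2 + 2
the matrix is upper triangular; its diagonal is (1, 1, 1, 1, 1)
for a triangular matrix the eigenvalues are the diagonal entries, with algebraic multiplicity their repetition count


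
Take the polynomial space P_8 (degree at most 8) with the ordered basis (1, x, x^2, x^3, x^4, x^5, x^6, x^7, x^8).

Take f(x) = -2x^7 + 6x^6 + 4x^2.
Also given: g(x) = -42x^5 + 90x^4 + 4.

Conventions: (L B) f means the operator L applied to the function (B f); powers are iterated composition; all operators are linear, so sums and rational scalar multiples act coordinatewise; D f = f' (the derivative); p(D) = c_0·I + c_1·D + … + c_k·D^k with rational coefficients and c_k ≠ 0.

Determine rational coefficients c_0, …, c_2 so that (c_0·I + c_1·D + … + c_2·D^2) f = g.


D^0 f = -2x^7 + 6x^6 + 4x^2
D^1 f = -14x^6 + 36x^5 + 8x
D^2 f = -84x^5 + 180x^4 + 8
matching coefficients of g against c_0 f + c_1 Df + … from the top degree down determines the c_i
solution: c_0 = 0, c_1 = 0, c_2 = 1/2

p(D) = (1/2)·D^2, i.e. c_0 = 0, c_1 = 0, c_2 = 1/2


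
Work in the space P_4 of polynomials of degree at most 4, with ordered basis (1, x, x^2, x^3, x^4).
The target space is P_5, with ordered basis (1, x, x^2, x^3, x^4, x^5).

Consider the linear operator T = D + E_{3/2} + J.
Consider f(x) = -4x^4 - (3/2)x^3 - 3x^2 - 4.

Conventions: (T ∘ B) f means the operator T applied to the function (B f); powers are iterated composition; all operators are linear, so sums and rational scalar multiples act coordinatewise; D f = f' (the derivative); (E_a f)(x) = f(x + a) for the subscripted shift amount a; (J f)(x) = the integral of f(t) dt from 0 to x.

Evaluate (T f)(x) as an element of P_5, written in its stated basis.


the result is g(x) = -(4/5)x^5 - (35/8)x^4 - (85/2)x^3 - (273/4)x^2 - (665/8)x - 577/16

D f = -16x^3 - (9/2)x^2 - 6x
E_{3/2} f = -4x^4 - (51/2)x^3 - (255/4)x^2 - (585/8)x - 577/16
J f = -(4/5)x^5 - (3/8)x^4 - x^3 - 4x
(D + E_{3/2} + J) f = -(4/5)x^5 - (35/8)x^4 - (85/2)x^3 - (273/4)x^2 - (665/8)x - 577/16


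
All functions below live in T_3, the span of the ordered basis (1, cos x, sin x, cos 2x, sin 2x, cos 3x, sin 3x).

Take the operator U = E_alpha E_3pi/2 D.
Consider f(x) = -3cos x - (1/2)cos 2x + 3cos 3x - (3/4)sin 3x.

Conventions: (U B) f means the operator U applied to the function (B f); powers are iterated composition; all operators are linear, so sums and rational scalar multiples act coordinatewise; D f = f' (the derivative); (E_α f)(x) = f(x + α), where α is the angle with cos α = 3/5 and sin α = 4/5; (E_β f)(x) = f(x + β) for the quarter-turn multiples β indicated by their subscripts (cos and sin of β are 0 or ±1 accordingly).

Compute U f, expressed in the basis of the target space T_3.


the image equals g(x) = -(9/5)cos x + (12/5)sin x - (24/25)cos 2x + (7/25)sin 2x + (1152/125)cos 3x + (531/500)sin 3x

D f = 3sin x + sin 2x - (9/4)cos 3x - 9sin 3x
E_3pi/2 D f = -3cos x - sin 2x - 9cos 3x + (9/4)sin 3x
E_alpha E_3pi/2 D f = -(9/5)cos x + (12/5)sin x - (24/25)cos 2x + (7/25)sin 2x + (1152/125)cos 3x + (531/500)sin 3x


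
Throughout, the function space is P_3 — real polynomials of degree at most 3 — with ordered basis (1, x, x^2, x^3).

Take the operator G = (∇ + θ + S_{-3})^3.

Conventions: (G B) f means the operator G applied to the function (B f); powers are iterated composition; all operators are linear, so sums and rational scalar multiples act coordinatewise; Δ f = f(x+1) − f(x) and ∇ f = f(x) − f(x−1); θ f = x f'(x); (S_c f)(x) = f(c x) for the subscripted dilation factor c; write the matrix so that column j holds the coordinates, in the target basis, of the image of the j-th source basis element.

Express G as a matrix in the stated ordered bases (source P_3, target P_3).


the matrix is [[1, 3, -113, 670]; [0, -8, 206, -1974]; [0, 0, 1331, 1299]; [0, 0, 0, -13824]] (rows listed top to bottom)

image of 1: 1
image of x: -8x + 3
image of x^2: 1331x^2 + 206x - 113
image of x^3: -13824x^3 + 1299x^2 - 1974x + 670
each image's coordinates form column j of the matrix


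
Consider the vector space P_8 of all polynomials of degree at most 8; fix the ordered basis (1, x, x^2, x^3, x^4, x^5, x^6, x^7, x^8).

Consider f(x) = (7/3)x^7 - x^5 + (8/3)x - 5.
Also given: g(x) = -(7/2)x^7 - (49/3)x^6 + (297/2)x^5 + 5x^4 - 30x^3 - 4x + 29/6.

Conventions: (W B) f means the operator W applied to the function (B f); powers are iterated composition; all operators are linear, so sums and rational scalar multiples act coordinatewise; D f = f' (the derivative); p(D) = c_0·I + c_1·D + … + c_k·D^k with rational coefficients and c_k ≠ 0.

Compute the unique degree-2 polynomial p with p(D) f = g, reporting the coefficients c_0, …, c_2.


D^0 f = (7/3)x^7 - x^5 + (8/3)x - 5
D^1 f = (49/3)x^6 - 5x^4 + 8/3
D^2 f = 98x^5 - 20x^3
matching coefficients of g against c_0 f + c_1 Df + … from the top degree down determines the c_i
solution: c_0 = -3/2, c_1 = -1, c_2 = 3/2

p(D) = -(3/2)·I − D + (3/2)·D^2, i.e. c_0 = -3/2, c_1 = -1, c_2 = 3/2


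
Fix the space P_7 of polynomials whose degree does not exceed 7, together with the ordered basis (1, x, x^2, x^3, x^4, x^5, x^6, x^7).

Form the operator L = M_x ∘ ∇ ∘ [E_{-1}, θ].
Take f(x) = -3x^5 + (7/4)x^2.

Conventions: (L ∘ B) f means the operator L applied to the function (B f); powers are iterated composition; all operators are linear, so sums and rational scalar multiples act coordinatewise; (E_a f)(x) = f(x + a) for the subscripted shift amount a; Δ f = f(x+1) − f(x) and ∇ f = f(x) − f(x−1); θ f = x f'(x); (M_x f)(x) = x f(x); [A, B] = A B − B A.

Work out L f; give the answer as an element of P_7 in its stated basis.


g(x) = 60x^4 - 270x^3 + 420x^2 - (457/2)x

θ f = -15x^5 + (7/2)x^2
E_{-1} θ f = -15x^5 + 75x^4 - 150x^3 + (307/2)x^2 - 82x + 37/2
E_{-1} f = -3x^5 + 15x^4 - 30x^3 + (127/4)x^2 - (37/2)x + 19/4
θ E_{-1} f = -15x^5 + 60x^4 - 90x^3 + (127/2)x^2 - (37/2)x
[E_{-1}, θ] f = 15x^4 - 60x^3 + 90x^2 - (127/2)x + 37/2
∇ [E_{-1}, θ] f = 60x^3 - 270x^2 + 420x - 457/2
M_x ∇ [E_{-1}, θ] f = 60x^4 - 270x^3 + 420x^2 - (457/2)x


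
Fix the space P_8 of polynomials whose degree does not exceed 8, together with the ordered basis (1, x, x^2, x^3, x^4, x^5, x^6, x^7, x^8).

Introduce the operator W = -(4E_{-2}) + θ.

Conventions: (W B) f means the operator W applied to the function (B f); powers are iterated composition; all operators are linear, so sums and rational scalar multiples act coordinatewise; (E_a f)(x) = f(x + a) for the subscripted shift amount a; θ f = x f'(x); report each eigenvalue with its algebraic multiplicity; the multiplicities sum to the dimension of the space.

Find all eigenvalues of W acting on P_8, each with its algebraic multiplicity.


image of 1: -4
image of x: -3x + 8
image of x^2: -2x^2 + 16x - 16
image of x^3: -x^3 + 24x^2 - 48x + 32
image of x^4: 32x^3 - 96x^2 + 128x - 64
image of x^5: x^5 + 40x^4 - 160x^3 + 320x^2 - 320x + 128
image of x^6: 2x^6 + 48x^5 - 240x^4 + 640x^3 - 960x^2 + 768x - 256
image of x^7: 3x^7 + 56x^6 - 336x^5 + 1120x^4 - 2240x^3 + 2688x^2 - 1792x + 512
image of x^8: 4x^8 + 64x^7 - 448x^6 + 1792x^5 - 4480x^4 + 7168x^3 - 7168x^2 + 4096x - 1024
the matrix is upper triangular; its diagonal is (-4, -3, -2, -1, 0, 1, 2, 3, 4)
for a triangular matrix the eigenvalues are the diagonal entries, with algebraic multiplicity their repetition count

λ = -4 (multiplicity 1), λ = -3 (multiplicity 1), λ = -2 (multiplicity 1), λ = -1 (multiplicity 1), λ = 0 (multiplicity 1), λ = 1 (multiplicity 1), λ = 2 (multiplicity 1), λ = 3 (multiplicity 1), λ = 4 (multiplicity 1)
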